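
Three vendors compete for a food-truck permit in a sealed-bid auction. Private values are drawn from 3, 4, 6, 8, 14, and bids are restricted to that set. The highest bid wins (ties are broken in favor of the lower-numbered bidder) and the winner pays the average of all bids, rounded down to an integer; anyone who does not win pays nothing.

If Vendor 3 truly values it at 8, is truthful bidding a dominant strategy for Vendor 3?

No

Consider the case where Vendor 1 bids 3 and Vendor 2 bids 3.
Truthful bid 8: wins, pays 4, utility 8 - 4 = 4.
Bid 4 instead: wins, pays 3, utility 8 - 3 = 5.
Since 5 > 4, bidding 4 is strictly better here, so truthful bidding is not dominant.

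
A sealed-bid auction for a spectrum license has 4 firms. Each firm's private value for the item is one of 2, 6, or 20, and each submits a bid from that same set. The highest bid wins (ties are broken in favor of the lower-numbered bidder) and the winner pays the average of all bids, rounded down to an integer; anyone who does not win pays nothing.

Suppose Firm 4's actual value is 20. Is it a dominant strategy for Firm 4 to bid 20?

No

Consider the case where Firm 1 bids 2, Firm 2 bids 2 and Firm 3 bids 2.
Truthful bid 20: wins, pays 6, utility 20 - 6 = 14.
Bid 6 instead: wins, pays 3, utility 20 - 3 = 17.
Since 17 > 14, bidding 6 is strictly better here, so truthful bidding is not dominant.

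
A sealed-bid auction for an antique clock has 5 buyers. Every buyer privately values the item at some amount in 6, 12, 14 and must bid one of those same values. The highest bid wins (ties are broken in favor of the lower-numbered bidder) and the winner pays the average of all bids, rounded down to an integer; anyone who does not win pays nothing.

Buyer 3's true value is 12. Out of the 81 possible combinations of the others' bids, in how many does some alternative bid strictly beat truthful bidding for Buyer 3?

Others bid (6, 6, 6, 14): truth gives 0; bid 14 gives 3 > 0. Violating.
Others bid (6, 6, 12, 14): truth gives 0; bid 14 gives 2 > 0. Violating.
Others bid (6, 6, 14, 6): truth gives 0; bid 14 gives 3 > 0. Violating.
Others bid (6, 6, 14, 12): truth gives 0; bid 14 gives 2 > 0. Violating.
Others bid (6, 6, 6, 6): truth gives 5; no alternative beats it.
Others bid (6, 6, 6, 12): truth gives 4; no alternative beats it.
(Checking all 81 profiles: 26 have a profitable deviation, 55 do not.)

26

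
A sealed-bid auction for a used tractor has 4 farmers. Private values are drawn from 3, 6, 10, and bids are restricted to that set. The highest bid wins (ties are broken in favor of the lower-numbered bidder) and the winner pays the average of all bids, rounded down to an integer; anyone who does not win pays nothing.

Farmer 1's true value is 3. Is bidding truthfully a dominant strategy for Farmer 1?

Check each profile of the others' bids and compare truth against every alternative bid.
Others bid (6, 6, 6): truth gives 0, best alternative gives -3.
Others bid (3, 6, 6): truth gives 0, best alternative gives -2.
Others bid (6, 3, 6): truth gives 0, best alternative gives -2.
Others bid (6, 6, 3): truth gives 0, best alternative gives -2.
Others bid (3, 3, 6): truth gives 0, best alternative gives -1.
Others bid (3, 6, 3): truth gives 0, best alternative gives -1.
(Remaining 21 profiles checked similarly; truth is weakly best in each.)
In every case the truthful bid is at least as good as any alternative, so it is a dominant strategy.

Yes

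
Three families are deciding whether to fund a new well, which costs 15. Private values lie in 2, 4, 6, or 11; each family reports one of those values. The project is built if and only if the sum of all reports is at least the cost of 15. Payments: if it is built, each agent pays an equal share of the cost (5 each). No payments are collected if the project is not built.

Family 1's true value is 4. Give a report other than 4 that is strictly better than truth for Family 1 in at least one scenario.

2

Suppose Family 2 reports 6 and Family 3 reports 6.
Report 4: project built, pays 5, utility 4 - 5 = -1.
Report 2: project not built, utility 0.
So reporting 2 beats truth here (0 > -1).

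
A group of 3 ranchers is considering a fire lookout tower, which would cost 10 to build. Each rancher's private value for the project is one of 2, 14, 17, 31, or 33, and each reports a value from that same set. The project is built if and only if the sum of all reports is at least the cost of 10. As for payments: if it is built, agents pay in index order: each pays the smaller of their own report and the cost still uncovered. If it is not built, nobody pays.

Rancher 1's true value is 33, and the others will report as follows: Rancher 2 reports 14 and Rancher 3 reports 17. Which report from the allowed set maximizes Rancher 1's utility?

2

Report 2: project built, pays 2, utility 33 - 2 = 31.
Report 14: project built, pays 10, utility 33 - 10 = 23.
Report 17: project built, pays 10, utility 33 - 10 = 23.
Report 31: project built, pays 10, utility 33 - 10 = 23.
Report 33: project built, pays 10, utility 33 - 10 = 23.
The best choice is 2 with utility 31.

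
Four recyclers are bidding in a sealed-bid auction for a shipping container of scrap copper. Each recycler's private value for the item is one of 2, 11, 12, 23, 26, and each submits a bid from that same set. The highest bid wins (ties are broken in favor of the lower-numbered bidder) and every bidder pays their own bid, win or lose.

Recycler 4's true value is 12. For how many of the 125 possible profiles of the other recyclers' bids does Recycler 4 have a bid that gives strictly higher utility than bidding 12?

118

Others bid (2, 2, 2): truth gives 0; bid 11 gives 1 > 0. Violating.
Others bid (2, 2, 12): truth gives -12; bid 2 gives -2 > -12. Violating.
Others bid (2, 2, 23): truth gives -12; bid 2 gives -2 > -12. Violating.
Others bid (2, 2, 26): truth gives -12; bid 2 gives -2 > -12. Violating.
Others bid (2, 2, 11): truth gives 0; no alternative beats it.
Others bid (2, 11, 2): truth gives 0; no alternative beats it.
(Checking all 125 profiles: 118 have a profitable deviation, 7 do not.)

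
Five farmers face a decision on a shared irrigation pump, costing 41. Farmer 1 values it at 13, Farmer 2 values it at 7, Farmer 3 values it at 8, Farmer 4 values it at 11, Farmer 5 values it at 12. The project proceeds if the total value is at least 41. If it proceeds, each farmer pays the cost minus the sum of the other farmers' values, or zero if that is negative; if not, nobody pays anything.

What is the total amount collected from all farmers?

6

Total value 51 ≥ cost 41, so it is built.
Farmer 1: others sum to 38; max(0, 41 - 38) = 3.
Farmer 2: others sum to 44; max(0, 41 - 44) = 0.
Farmer 3: others sum to 43; max(0, 41 - 43) = 0.
Farmer 4: others sum to 40; max(0, 41 - 40) = 1.
Farmer 5: others sum to 39; max(0, 41 - 39) = 2.
Total collected = 3 + 0 + 0 + 1 + 2 = 6.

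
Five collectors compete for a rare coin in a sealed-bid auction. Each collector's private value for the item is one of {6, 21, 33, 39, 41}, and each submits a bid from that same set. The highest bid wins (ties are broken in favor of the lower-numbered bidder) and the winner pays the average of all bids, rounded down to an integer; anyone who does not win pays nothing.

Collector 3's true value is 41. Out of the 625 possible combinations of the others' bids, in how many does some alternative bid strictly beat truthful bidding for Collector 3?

73

Others bid (6, 6, 6, 6): truth gives 28; bid 21 gives 32 > 28. Violating.
Others bid (6, 6, 6, 21): truth gives 25; bid 21 gives 29 > 25. Violating.
Others bid (6, 6, 6, 33): truth gives 23; bid 33 gives 25 > 23. Violating.
Others bid (6, 6, 21, 6): truth gives 25; bid 21 gives 29 > 25. Violating.
Others bid (6, 6, 6, 39): truth gives 22; no alternative beats it.
Others bid (6, 6, 6, 41): truth gives 21; no alternative beats it.
(Checking all 625 profiles: 73 have a profitable deviation, 552 do not.)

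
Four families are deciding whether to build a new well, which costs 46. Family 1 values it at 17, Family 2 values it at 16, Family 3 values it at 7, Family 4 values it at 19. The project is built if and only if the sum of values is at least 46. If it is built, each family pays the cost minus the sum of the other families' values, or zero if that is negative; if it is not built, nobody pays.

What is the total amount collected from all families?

Total value 59 ≥ cost 46, so it is built.
Family 1: others sum to 42; max(0, 46 - 42) = 4.
Family 2: others sum to 43; max(0, 46 - 43) = 3.
Family 3: others sum to 52; max(0, 46 - 52) = 0.
Family 4: others sum to 40; max(0, 46 - 40) = 6.
Total collected = 4 + 3 + 0 + 6 = 13.

13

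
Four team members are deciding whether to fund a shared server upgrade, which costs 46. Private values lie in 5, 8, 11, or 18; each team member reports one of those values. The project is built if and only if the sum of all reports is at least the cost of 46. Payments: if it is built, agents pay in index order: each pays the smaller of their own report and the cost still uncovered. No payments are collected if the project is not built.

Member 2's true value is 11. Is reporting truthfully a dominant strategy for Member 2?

Consider the case where Member 1 reports 5, Member 3 reports 18 and Member 4 reports 18.
Truthful report 11: project built, pays 11, utility 11 - 11 = 0.
Report 5 instead: project built, pays 5, utility 11 - 5 = 6.
Since 6 > 0, reporting 5 is strictly better here, so truthful reporting is not dominant.

No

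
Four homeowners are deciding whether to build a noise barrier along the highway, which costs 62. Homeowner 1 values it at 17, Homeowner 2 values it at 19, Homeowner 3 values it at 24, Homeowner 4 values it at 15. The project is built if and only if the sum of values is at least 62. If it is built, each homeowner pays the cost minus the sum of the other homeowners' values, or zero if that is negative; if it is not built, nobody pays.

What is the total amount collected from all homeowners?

23

Total value 75 ≥ cost 62, so it is built.
Homeowner 1: others sum to 58; max(0, 62 - 58) = 4.
Homeowner 2: others sum to 56; max(0, 62 - 56) = 6.
Homeowner 3: others sum to 51; max(0, 62 - 51) = 11.
Homeowner 4: others sum to 60; max(0, 62 - 60) = 2.
Total collected = 4 + 6 + 11 + 2 = 23.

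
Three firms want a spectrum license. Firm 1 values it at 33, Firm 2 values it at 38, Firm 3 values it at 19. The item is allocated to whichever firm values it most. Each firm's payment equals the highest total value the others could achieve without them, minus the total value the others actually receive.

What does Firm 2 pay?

Firm 2 has the highest value and receives the item.
Without Firm 2, the item would go to the next-highest value, 33, so the others could achieve 33.
With Firm 2 present and winning, the others receive nothing, so their total is 0.
Payment = 33 - 0 = 33.

33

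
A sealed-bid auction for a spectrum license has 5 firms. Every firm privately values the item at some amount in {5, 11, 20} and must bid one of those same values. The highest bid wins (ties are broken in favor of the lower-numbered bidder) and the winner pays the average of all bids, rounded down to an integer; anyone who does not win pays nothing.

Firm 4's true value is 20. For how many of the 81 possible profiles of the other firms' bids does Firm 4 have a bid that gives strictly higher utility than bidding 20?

Others bid (5, 5, 5, 5): truth gives 12; bid 11 gives 14 > 12. Violating.
Others bid (5, 5, 5, 11): truth gives 11; bid 11 gives 13 > 11. Violating.
Others bid (5, 5, 5, 20): truth gives 9; no alternative beats it.
Others bid (5, 5, 11, 5): truth gives 11; no alternative beats it.
(Checking all 81 profiles: 2 have a profitable deviation, 79 do not.)

2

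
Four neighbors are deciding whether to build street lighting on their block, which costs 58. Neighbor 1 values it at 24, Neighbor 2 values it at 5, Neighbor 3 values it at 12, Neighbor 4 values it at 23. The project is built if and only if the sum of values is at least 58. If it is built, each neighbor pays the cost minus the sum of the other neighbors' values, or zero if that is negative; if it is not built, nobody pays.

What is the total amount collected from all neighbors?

41

Total value 64 ≥ cost 58, so it is built.
Neighbor 1: others sum to 40; max(0, 58 - 40) = 18.
Neighbor 2: others sum to 59; max(0, 58 - 59) = 0.
Neighbor 3: others sum to 52; max(0, 58 - 52) = 6.
Neighbor 4: others sum to 41; max(0, 58 - 41) = 17.
Total collected = 18 + 0 + 6 + 17 = 41.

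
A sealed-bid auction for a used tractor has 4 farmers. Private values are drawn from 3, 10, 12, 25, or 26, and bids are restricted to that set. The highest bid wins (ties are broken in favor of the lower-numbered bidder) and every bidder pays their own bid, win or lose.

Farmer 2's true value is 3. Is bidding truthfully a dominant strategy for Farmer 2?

Check each profile of the others' bids and compare truth against every alternative bid.
Others bid (3, 3, 25): truth gives -3, best alternative gives -10.
Others bid (3, 3, 26): truth gives -3, best alternative gives -10.
Others bid (3, 10, 25): truth gives -3, best alternative gives -10.
Others bid (3, 10, 26): truth gives -3, best alternative gives -10.
Others bid (3, 12, 25): truth gives -3, best alternative gives -10.
Others bid (3, 12, 26): truth gives -3, best alternative gives -10.
(Remaining 119 profiles checked similarly; truth is weakly best in each.)
In every case the truthful bid is at least as good as any alternative, so it is a dominant strategy.

Yes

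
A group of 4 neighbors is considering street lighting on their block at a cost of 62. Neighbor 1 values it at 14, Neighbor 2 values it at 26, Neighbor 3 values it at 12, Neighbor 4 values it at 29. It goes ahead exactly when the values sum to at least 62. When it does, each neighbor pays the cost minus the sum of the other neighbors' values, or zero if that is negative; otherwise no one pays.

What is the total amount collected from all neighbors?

Total value 81 ≥ cost 62, so it is built.
Neighbor 1: others sum to 67; max(0, 62 - 67) = 0.
Neighbor 2: others sum to 55; max(0, 62 - 55) = 7.
Neighbor 3: others sum to 69; max(0, 62 - 69) = 0.
Neighbor 4: others sum to 52; max(0, 62 - 52) = 10.
Total collected = 0 + 7 + 0 + 10 = 17.

17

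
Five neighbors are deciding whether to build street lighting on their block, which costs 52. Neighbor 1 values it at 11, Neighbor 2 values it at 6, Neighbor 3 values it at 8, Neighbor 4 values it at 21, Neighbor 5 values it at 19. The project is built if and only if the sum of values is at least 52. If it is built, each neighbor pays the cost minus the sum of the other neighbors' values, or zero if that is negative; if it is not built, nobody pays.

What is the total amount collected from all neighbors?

Total value 65 ≥ cost 52, so it is built.
Neighbor 1: others sum to 54; max(0, 52 - 54) = 0.
Neighbor 2: others sum to 59; max(0, 52 - 59) = 0.
Neighbor 3: others sum to 57; max(0, 52 - 57) = 0.
Neighbor 4: others sum to 44; max(0, 52 - 44) = 8.
Neighbor 5: others sum to 46; max(0, 52 - 46) = 6.
Total collected = 0 + 0 + 0 + 8 + 6 = 14.

14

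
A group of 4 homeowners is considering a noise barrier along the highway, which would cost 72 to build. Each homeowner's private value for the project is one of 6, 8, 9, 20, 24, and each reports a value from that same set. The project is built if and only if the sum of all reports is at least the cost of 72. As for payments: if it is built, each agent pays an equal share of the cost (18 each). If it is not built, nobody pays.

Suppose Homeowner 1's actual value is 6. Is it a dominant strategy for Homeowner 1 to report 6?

Yes

Check each profile of the others' reports and compare truth against every alternative report.
Others report (20, 20, 24): truth gives 0, best alternative gives -12.
Others report (20, 24, 20): truth gives 0, best alternative gives -12.
Others report (24, 20, 20): truth gives 0, best alternative gives -12.
Others report (20, 24, 24): truth gives -12, best alternative gives -12.
Others report (24, 20, 24): truth gives -12, best alternative gives -12.
Others report (24, 24, 20): truth gives -12, best alternative gives -12.
(Remaining 119 profiles checked similarly; truth is weakly best in each.)
In every case the truthful report is at least as good as any alternative, so it is a dominant strategy.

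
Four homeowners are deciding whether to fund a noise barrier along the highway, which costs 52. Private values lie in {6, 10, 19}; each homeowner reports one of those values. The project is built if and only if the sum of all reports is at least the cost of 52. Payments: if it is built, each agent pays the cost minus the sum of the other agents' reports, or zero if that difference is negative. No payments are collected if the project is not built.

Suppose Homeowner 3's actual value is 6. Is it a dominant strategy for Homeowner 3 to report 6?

Yes

Check each profile of the others' reports and compare truth against every alternative report.
Others report (6, 19, 19): truth gives 0, best alternative gives -2.
Others report (19, 6, 19): truth gives 0, best alternative gives -2.
Others report (19, 19, 6): truth gives 0, best alternative gives -2.
Others report (19, 19, 19): truth gives 6, best alternative gives 6.
Others report (10, 19, 19): truth gives 2, best alternative gives 2.
Others report (19, 10, 19): truth gives 2, best alternative gives 2.
(Remaining 21 profiles checked similarly; truth is weakly best in each.)
In every case the truthful report is at least as good as any alternative, so it is a dominant strategy.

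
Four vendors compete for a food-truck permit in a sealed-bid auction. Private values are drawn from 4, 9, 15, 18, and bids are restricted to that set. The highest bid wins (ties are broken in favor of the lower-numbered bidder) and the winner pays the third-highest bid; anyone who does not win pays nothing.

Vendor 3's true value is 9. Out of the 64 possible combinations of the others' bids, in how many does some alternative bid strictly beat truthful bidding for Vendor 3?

Others bid (4, 4, 15): truth gives 0; bid 15 gives 5 > 0. Violating.
Others bid (4, 4, 18): truth gives 0; bid 18 gives 5 > 0. Violating.
Others bid (4, 9, 4): truth gives 0; bid 15 gives 5 > 0. Violating.
Others bid (4, 15, 4): truth gives 0; bid 18 gives 5 > 0. Violating.
Others bid (4, 4, 4): truth gives 5; no alternative beats it.
Others bid (4, 4, 9): truth gives 5; no alternative beats it.
(Checking all 64 profiles: 6 have a profitable deviation, 58 do not.)

6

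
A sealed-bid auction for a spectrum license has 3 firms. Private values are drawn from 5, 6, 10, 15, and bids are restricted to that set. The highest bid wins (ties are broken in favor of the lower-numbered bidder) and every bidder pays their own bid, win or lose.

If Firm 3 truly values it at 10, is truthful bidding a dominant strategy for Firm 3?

No

Consider the case where Firm 1 bids 5 and Firm 2 bids 5.
Truthful bid 10: wins, pays 10, utility 10 - 10 = 0.
Bid 6 instead: wins, pays 6, utility 10 - 6 = 4.
Since 4 > 0, bidding 6 is strictly better here, so truthful bidding is not dominant.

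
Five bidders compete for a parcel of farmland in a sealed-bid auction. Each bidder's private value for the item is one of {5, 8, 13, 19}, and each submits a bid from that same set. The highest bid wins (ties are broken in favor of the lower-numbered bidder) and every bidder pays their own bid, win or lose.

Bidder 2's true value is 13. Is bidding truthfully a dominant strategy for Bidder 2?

Consider the case where Bidder 1 bids 5, Bidder 3 bids 5, Bidder 4 bids 5 and Bidder 5 bids 5.
Truthful bid 13: wins, pays 13, utility 13 - 13 = 0.
Bid 8 instead: wins, pays 8, utility 13 - 8 = 5.
Since 5 > 0, bidding 8 is strictly better here, so truthful bidding is not dominant.

No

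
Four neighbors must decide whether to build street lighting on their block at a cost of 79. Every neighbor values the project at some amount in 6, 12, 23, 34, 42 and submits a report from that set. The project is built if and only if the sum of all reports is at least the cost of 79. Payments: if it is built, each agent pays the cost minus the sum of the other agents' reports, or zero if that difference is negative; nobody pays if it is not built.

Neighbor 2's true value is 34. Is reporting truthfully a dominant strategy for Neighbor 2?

Yes

Check each profile of the others' reports and compare truth against every alternative report.
Others report (6, 34, 42): truth gives 34, best alternative gives 34.
Others report (6, 42, 34): truth gives 34, best alternative gives 34.
Others report (6, 42, 42): truth gives 34, best alternative gives 34.
Others report (12, 34, 34): truth gives 34, best alternative gives 34.
Others report (12, 34, 42): truth gives 34, best alternative gives 34.
Others report (12, 42, 34): truth gives 34, best alternative gives 34.
(Remaining 119 profiles checked similarly; truth is weakly best in each.)
In every case the truthful report is at least as good as any alternative, so it is a dominant strategy.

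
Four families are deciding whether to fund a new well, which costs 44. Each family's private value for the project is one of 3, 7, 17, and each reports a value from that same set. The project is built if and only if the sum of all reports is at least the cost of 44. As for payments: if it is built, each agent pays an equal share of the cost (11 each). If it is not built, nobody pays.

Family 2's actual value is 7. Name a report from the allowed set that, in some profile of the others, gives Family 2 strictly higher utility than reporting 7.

3

Suppose Family 1 reports 3, Family 3 reports 17 and Family 4 reports 17.
Report 7: project built, pays 11, utility 7 - 11 = -4.
Report 3: project not built, utility 0.
So reporting 3 beats truth here (0 > -4).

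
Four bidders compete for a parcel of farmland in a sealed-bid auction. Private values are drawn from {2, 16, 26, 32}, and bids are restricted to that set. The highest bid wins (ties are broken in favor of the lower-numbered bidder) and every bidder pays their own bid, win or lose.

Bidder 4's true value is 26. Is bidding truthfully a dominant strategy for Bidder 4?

No

Consider the case where Bidder 1 bids 2, Bidder 2 bids 2 and Bidder 3 bids 2.
Truthful bid 26: wins, pays 26, utility 26 - 26 = 0.
Bid 16 instead: wins, pays 16, utility 26 - 16 = 10.
Since 10 > 0, bidding 16 is strictly better here, so truthful bidding is not dominant.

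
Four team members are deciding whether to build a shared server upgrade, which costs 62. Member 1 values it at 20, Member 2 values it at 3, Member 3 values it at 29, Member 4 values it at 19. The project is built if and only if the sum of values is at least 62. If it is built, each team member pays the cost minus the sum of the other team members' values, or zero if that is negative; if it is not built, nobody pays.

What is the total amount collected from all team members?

41

Total value 71 ≥ cost 62, so it is built.
Member 1: others sum to 51; max(0, 62 - 51) = 11.
Member 2: others sum to 68; max(0, 62 - 68) = 0.
Member 3: others sum to 42; max(0, 62 - 42) = 20.
Member 4: others sum to 52; max(0, 62 - 52) = 10.
Total collected = 11 + 0 + 20 + 10 = 41.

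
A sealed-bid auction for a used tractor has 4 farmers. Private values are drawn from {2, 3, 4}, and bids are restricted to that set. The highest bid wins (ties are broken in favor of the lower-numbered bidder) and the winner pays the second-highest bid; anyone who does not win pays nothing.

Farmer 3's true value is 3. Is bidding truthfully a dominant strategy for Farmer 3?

Yes

Check each profile of the others' bids and compare truth against every alternative bid.
Others bid (2, 2, 2): truth gives 1, best alternative gives 1.
Others bid (2, 2, 3): truth gives 0, best alternative gives 0.
Others bid (2, 2, 4): truth gives 0, best alternative gives 0.
Others bid (2, 3, 2): truth gives 0, best alternative gives 0.
Others bid (2, 3, 3): truth gives 0, best alternative gives 0.
Others bid (2, 3, 4): truth gives 0, best alternative gives 0.
(Remaining 21 profiles checked similarly; truth is weakly best in each.)
In every case the truthful bid is at least as good as any alternative, so it is a dominant strategy.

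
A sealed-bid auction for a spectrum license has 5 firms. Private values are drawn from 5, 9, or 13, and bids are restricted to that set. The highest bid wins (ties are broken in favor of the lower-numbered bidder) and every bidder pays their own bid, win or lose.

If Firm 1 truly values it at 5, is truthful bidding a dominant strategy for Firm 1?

No

Consider the case where Firm 2 bids 5, Firm 3 bids 5, Firm 4 bids 5 and Firm 5 bids 9.
Truthful bid 5: loses but pays 5, utility -5.
Bid 9 instead: wins, pays 9, utility 5 - 9 = -4.
Since -4 > -5, bidding 9 is strictly better here, so truthful bidding is not dominant.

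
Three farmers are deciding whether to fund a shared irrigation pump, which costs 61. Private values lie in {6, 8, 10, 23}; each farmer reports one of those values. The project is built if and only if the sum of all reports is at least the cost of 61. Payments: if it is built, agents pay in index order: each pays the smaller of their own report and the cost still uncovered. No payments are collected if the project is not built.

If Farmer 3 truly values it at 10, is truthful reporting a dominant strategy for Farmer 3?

Check each profile of the others' reports and compare truth against every alternative report.
Others report (6, 6): truth gives 0, best alternative gives 0.
Others report (6, 8): truth gives 0, best alternative gives 0.
Others report (6, 10): truth gives 0, best alternative gives 0.
Others report (6, 23): truth gives 0, best alternative gives 0.
Others report (8, 6): truth gives 0, best alternative gives 0.
Others report (8, 8): truth gives 0, best alternative gives 0.
(Remaining 10 profiles checked similarly; truth is weakly best in each.)
In every case the truthful report is at least as good as any alternative, so it is a dominant strategy.

Yes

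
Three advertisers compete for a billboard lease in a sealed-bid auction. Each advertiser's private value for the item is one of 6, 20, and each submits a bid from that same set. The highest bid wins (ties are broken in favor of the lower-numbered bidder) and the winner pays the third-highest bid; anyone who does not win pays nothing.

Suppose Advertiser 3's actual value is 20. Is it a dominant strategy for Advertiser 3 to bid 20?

Yes

Check each profile of the others' bids and compare truth against every alternative bid.
Others bid (6, 6): truth gives 14, best alternative gives 0.
Others bid (6, 20): truth gives 0, best alternative gives 0.
Others bid (20, 6): truth gives 0, best alternative gives 0.
Others bid (20, 20): truth gives 0, best alternative gives 0.
In every case the truthful bid is at least as good as any alternative, so it is a dominant strategy.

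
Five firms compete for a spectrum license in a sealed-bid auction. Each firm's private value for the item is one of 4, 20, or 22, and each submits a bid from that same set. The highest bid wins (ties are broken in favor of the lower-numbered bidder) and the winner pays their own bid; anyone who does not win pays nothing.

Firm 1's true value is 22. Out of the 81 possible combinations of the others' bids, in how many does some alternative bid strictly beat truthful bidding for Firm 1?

Others bid (4, 4, 4, 4): truth gives 0; bid 4 gives 18 > 0. Violating.
Others bid (4, 4, 4, 20): truth gives 0; bid 20 gives 2 > 0. Violating.
Others bid (4, 4, 20, 4): truth gives 0; bid 20 gives 2 > 0. Violating.
Others bid (4, 4, 20, 20): truth gives 0; bid 20 gives 2 > 0. Violating.
Others bid (4, 4, 4, 22): truth gives 0; no alternative beats it.
Others bid (4, 4, 20, 22): truth gives 0; no alternative beats it.
(Checking all 81 profiles: 16 have a profitable deviation, 65 do not.)

16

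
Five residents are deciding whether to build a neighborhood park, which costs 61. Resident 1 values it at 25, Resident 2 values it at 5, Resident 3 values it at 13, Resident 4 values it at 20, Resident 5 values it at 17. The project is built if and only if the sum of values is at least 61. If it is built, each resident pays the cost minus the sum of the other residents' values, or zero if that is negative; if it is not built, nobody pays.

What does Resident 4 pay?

Total value 80 ≥ cost 61, so the project is built.
The other residents' values sum to 60.
Cost minus that sum is 61 - 60 = 1.

1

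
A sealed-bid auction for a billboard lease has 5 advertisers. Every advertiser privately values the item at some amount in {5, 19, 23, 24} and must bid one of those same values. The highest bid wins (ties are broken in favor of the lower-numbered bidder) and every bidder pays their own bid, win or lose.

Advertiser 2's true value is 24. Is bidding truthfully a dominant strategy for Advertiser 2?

No

Consider the case where Advertiser 1 bids 5, Advertiser 3 bids 5, Advertiser 4 bids 5 and Advertiser 5 bids 5.
Truthful bid 24: wins, pays 24, utility 24 - 24 = 0.
Bid 19 instead: wins, pays 19, utility 24 - 19 = 5.
Since 5 > 0, bidding 19 is strictly better here, so truthful bidding is not dominant.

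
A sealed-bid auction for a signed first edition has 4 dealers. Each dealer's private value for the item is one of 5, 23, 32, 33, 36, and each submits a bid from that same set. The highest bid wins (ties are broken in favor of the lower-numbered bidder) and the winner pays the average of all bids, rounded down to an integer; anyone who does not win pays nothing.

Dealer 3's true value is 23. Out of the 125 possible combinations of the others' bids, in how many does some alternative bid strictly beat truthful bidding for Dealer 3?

12

Others bid (5, 5, 32): truth gives 0; bid 32 gives 5 > 0. Violating.
Others bid (5, 5, 33): truth gives 0; bid 33 gives 4 > 0. Violating.
Others bid (5, 5, 36): truth gives 0; bid 36 gives 3 > 0. Violating.
Others bid (5, 23, 5): truth gives 0; bid 32 gives 7 > 0. Violating.
Others bid (5, 5, 5): truth gives 14; no alternative beats it.
Others bid (5, 5, 23): truth gives 9; no alternative beats it.
(Checking all 125 profiles: 12 have a profitable deviation, 113 do not.)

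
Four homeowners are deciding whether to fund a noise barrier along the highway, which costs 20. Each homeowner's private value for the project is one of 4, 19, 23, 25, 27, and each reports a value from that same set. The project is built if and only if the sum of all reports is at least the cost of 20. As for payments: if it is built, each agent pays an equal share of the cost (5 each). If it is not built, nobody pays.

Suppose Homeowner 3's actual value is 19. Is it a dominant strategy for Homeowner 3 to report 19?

Check each profile of the others' reports and compare truth against every alternative report.
Others report (4, 4, 4): truth gives 14, best alternative gives 14.
Others report (4, 4, 19): truth gives 14, best alternative gives 14.
Others report (4, 4, 23): truth gives 14, best alternative gives 14.
Others report (4, 4, 25): truth gives 14, best alternative gives 14.
Others report (4, 4, 27): truth gives 14, best alternative gives 14.
Others report (4, 19, 4): truth gives 14, best alternative gives 14.
(Remaining 119 profiles checked similarly; truth is weakly best in each.)
In every case the truthful report is at least as good as any alternative, so it is a dominant strategy.

Yes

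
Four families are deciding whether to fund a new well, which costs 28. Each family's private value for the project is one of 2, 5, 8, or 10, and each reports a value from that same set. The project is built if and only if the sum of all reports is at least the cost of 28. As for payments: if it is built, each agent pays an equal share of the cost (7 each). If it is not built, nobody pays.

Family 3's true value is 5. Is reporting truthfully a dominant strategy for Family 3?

Consider the case where Family 1 reports 5, Family 2 reports 8 and Family 4 reports 10.
Truthful report 5: project built, pays 7, utility 5 - 7 = -2.
Report 2 instead: project not built, utility 0.
Since 0 > -2, reporting 2 is strictly better here, so truthful reporting is not dominant.

No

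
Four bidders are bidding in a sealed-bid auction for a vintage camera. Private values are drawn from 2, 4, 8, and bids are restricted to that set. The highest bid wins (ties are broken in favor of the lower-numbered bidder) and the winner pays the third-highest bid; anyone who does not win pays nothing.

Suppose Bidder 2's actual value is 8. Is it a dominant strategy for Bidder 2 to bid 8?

Yes

Check each profile of the others' bids and compare truth against every alternative bid.
Others bid (2, 2, 8): truth gives 6, best alternative gives 0.
Others bid (2, 8, 2): truth gives 6, best alternative gives 0.
Others bid (4, 2, 2): truth gives 6, best alternative gives 0.
Others bid (2, 4, 8): truth gives 4, best alternative gives 0.
Others bid (2, 8, 4): truth gives 4, best alternative gives 0.
Others bid (4, 2, 4): truth gives 4, best alternative gives 0.
(Remaining 21 profiles checked similarly; truth is weakly best in each.)
In every case the truthful bid is at least as good as any alternative, so it is a dominant strategy.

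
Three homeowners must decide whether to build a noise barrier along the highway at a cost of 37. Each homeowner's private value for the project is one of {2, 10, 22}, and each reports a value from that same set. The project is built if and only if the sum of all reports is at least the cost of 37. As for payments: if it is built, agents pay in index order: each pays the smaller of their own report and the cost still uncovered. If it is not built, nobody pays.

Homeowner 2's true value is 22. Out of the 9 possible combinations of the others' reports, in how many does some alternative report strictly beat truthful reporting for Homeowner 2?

Others report (10, 22): truth gives 0; report 10 gives 12 > 0. Violating.
Others report (22, 10): truth gives 7; report 10 gives 12 > 7. Violating.
Others report (22, 22): truth gives 7; report 2 gives 20 > 7. Violating.
Others report (2, 2): truth gives 0; no alternative beats it.
Others report (2, 10): truth gives 0; no alternative beats it.
(Checking all 9 profiles: 3 have a profitable deviation, 6 do not.)

3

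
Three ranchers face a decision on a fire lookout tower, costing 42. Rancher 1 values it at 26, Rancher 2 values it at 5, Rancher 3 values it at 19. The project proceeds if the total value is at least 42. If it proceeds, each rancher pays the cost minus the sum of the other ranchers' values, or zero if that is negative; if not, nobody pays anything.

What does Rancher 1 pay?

18

Total value 50 ≥ cost 42, so the project is built.
The other ranchers' values sum to 24.
Cost minus that sum is 42 - 24 = 18.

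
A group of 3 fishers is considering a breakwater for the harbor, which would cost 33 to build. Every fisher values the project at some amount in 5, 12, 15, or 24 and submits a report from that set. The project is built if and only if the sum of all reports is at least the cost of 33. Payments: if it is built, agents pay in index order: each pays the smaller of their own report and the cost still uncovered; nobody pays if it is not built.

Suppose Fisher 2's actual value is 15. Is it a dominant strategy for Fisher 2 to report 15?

No

Consider the case where Fisher 1 reports 5 and Fisher 3 reports 24.
Truthful report 15: project built, pays 15, utility 15 - 15 = 0.
Report 5 instead: project built, pays 5, utility 15 - 5 = 10.
Since 10 > 0, reporting 5 is strictly better here, so truthful reporting is not dominant.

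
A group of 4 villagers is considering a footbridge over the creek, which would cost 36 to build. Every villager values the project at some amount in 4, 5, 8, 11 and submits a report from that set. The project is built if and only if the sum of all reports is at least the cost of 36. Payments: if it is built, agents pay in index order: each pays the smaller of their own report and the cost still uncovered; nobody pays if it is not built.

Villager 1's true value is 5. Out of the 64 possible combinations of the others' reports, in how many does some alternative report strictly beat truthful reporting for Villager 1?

1

Others report (11, 11, 11): truth gives 0; report 4 gives 1 > 0. Violating.
Others report (4, 4, 4): truth gives 0; no alternative beats it.
Others report (4, 4, 5): truth gives 0; no alternative beats it.
(Checking all 64 profiles: 1 has a profitable deviation, 63 do not.)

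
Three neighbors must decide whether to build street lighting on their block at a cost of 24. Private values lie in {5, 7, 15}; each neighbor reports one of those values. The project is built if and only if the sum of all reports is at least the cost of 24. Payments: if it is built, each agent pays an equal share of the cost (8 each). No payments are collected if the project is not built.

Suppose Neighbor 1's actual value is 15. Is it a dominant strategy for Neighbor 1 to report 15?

Check each profile of the others' reports and compare truth against every alternative report.
Others report (5, 5): truth gives 7, best alternative gives 0.
Others report (5, 7): truth gives 7, best alternative gives 0.
Others report (7, 5): truth gives 7, best alternative gives 0.
Others report (7, 7): truth gives 7, best alternative gives 0.
Others report (5, 15): truth gives 7, best alternative gives 7.
Others report (7, 15): truth gives 7, best alternative gives 7.
(Remaining 3 profiles checked similarly; truth is weakly best in each.)
In every case the truthful report is at least as good as any alternative, so it is a dominant strategy.

Yes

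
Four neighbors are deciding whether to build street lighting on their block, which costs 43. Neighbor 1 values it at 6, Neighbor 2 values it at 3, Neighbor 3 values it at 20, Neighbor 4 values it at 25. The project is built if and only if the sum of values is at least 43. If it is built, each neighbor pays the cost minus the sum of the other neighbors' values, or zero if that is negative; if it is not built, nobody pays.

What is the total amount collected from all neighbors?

23

Total value 54 ≥ cost 43, so it is built.
Neighbor 1: others sum to 48; max(0, 43 - 48) = 0.
Neighbor 2: others sum to 51; max(0, 43 - 51) = 0.
Neighbor 3: others sum to 34; max(0, 43 - 34) = 9.
Neighbor 4: others sum to 29; max(0, 43 - 29) = 14.
Total collected = 0 + 0 + 9 + 14 = 23.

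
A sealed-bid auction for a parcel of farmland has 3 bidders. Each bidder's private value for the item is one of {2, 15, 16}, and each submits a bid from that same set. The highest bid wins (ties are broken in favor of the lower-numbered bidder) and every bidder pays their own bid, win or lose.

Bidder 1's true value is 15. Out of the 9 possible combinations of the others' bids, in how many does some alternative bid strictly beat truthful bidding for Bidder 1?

6

Others bid (2, 2): truth gives 0; bid 2 gives 13 > 0. Violating.
Others bid (2, 16): truth gives -15; bid 16 gives -1 > -15. Violating.
Others bid (15, 16): truth gives -15; bid 16 gives -1 > -15. Violating.
Others bid (16, 2): truth gives -15; bid 16 gives -1 > -15. Violating.
Others bid (2, 15): truth gives 0; no alternative beats it.
Others bid (15, 2): truth gives 0; no alternative beats it.
(Checking all 9 profiles: 6 have a profitable deviation, 3 do not.)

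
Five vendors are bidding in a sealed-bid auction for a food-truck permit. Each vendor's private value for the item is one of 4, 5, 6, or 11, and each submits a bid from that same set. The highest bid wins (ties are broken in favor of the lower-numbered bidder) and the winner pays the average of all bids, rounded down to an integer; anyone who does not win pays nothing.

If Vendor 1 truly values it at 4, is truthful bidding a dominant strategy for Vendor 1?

Check each profile of the others' bids and compare truth against every alternative bid.
Others bid (5, 5, 5, 5): truth gives 0, best alternative gives -1.
Others bid (4, 4, 4, 4): truth gives 0, best alternative gives 0.
Others bid (4, 4, 4, 5): truth gives 0, best alternative gives 0.
Others bid (4, 4, 4, 6): truth gives 0, best alternative gives 0.
Others bid (4, 4, 4, 11): truth gives 0, best alternative gives 0.
Others bid (4, 4, 5, 4): truth gives 0, best alternative gives 0.
(Remaining 250 profiles checked similarly; truth is weakly best in each.)
In every case the truthful bid is at least as good as any alternative, so it is a dominant strategy.

Yes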